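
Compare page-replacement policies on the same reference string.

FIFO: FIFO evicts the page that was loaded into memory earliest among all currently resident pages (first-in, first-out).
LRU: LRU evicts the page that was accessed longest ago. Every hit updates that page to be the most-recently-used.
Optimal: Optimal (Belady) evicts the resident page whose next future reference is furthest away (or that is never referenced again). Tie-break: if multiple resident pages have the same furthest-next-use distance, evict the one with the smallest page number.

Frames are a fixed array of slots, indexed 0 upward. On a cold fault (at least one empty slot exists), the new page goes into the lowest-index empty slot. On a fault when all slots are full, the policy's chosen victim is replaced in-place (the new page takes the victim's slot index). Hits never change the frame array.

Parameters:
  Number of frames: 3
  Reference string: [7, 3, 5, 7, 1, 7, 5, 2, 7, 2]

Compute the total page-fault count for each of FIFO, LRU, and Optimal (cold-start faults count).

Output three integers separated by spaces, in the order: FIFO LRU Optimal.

Answer: 6 5 5

Derivation:
--- FIFO ---
  step 0: ref 7 -> FAULT, frames=[7,-,-] (faults so far: 1)
  step 1: ref 3 -> FAULT, frames=[7,3,-] (faults so far: 2)
  step 2: ref 5 -> FAULT, frames=[7,3,5] (faults so far: 3)
  step 3: ref 7 -> HIT, frames=[7,3,5] (faults so far: 3)
  step 4: ref 1 -> FAULT, evict 7, frames=[1,3,5] (faults so far: 4)
  step 5: ref 7 -> FAULT, evict 3, frames=[1,7,5] (faults so far: 5)
  step 6: ref 5 -> HIT, frames=[1,7,5] (faults so far: 5)
  step 7: ref 2 -> FAULT, evict 5, frames=[1,7,2] (faults so far: 6)
  step 8: ref 7 -> HIT, frames=[1,7,2] (faults so far: 6)
  step 9: ref 2 -> HIT, frames=[1,7,2] (faults so far: 6)
  FIFO total faults: 6
--- LRU ---
  step 0: ref 7 -> FAULT, frames=[7,-,-] (faults so far: 1)
  step 1: ref 3 -> FAULT, frames=[7,3,-] (faults so far: 2)
  step 2: ref 5 -> FAULT, frames=[7,3,5] (faults so far: 3)
  step 3: ref 7 -> HIT, frames=[7,3,5] (faults so far: 3)
  step 4: ref 1 -> FAULT, evict 3, frames=[7,1,5] (faults so far: 4)
  step 5: ref 7 -> HIT, frames=[7,1,5] (faults so far: 4)
  step 6: ref 5 -> HIT, frames=[7,1,5] (faults so far: 4)
  step 7: ref 2 -> FAULT, evict 1, frames=[7,2,5] (faults so far: 5)
  step 8: ref 7 -> HIT, frames=[7,2,5] (faults so far: 5)
  step 9: ref 2 -> HIT, frames=[7,2,5] (faults so far: 5)
  LRU total faults: 5
--- Optimal ---
  step 0: ref 7 -> FAULT, frames=[7,-,-] (faults so far: 1)
  step 1: ref 3 -> FAULT, frames=[7,3,-] (faults so far: 2)
  step 2: ref 5 -> FAULT, frames=[7,3,5] (faults so far: 3)
  step 3: ref 7 -> HIT, frames=[7,3,5] (faults so far: 3)
  step 4: ref 1 -> FAULT, evict 3, frames=[7,1,5] (faults so far: 4)
  step 5: ref 7 -> HIT, frames=[7,1,5] (faults so far: 4)
  step 6: ref 5 -> HIT, frames=[7,1,5] (faults so far: 4)
  step 7: ref 2 -> FAULT, evict 1, frames=[7,2,5] (faults so far: 5)
  step 8: ref 7 -> HIT, frames=[7,2,5] (faults so far: 5)
  step 9: ref 2 -> HIT, frames=[7,2,5] (faults so far: 5)
  Optimal total faults: 5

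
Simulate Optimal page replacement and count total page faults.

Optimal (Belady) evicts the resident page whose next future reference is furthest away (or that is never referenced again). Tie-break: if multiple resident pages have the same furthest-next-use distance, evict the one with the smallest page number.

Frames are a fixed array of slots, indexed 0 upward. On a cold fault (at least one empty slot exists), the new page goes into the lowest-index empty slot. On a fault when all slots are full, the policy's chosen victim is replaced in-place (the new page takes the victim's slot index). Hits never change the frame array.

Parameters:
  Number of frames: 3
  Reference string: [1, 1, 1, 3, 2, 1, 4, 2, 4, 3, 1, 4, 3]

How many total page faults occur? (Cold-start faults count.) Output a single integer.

Answer: 5

Derivation:
Step 0: ref 1 → FAULT, frames=[1,-,-]
Step 1: ref 1 → HIT, frames=[1,-,-]
Step 2: ref 1 → HIT, frames=[1,-,-]
Step 3: ref 3 → FAULT, frames=[1,3,-]
Step 4: ref 2 → FAULT, frames=[1,3,2]
Step 5: ref 1 → HIT, frames=[1,3,2]
Step 6: ref 4 → FAULT (evict 1), frames=[4,3,2]
Step 7: ref 2 → HIT, frames=[4,3,2]
Step 8: ref 4 → HIT, frames=[4,3,2]
Step 9: ref 3 → HIT, frames=[4,3,2]
Step 10: ref 1 → FAULT (evict 2), frames=[4,3,1]
Step 11: ref 4 → HIT, frames=[4,3,1]
Step 12: ref 3 → HIT, frames=[4,3,1]
Total faults: 5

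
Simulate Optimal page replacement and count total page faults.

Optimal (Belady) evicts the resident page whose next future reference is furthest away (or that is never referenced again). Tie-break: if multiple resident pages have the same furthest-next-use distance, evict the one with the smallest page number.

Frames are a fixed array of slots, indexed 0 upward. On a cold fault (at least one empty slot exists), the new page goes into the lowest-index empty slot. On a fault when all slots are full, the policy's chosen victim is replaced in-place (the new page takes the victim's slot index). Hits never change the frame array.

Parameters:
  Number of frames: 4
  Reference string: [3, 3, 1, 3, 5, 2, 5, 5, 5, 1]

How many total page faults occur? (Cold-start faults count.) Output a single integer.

Step 0: ref 3 → FAULT, frames=[3,-,-,-]
Step 1: ref 3 → HIT, frames=[3,-,-,-]
Step 2: ref 1 → FAULT, frames=[3,1,-,-]
Step 3: ref 3 → HIT, frames=[3,1,-,-]
Step 4: ref 5 → FAULT, frames=[3,1,5,-]
Step 5: ref 2 → FAULT, frames=[3,1,5,2]
Step 6: ref 5 → HIT, frames=[3,1,5,2]
Step 7: ref 5 → HIT, frames=[3,1,5,2]
Step 8: ref 5 → HIT, frames=[3,1,5,2]
Step 9: ref 1 → HIT, frames=[3,1,5,2]
Total faults: 4

Answer: 4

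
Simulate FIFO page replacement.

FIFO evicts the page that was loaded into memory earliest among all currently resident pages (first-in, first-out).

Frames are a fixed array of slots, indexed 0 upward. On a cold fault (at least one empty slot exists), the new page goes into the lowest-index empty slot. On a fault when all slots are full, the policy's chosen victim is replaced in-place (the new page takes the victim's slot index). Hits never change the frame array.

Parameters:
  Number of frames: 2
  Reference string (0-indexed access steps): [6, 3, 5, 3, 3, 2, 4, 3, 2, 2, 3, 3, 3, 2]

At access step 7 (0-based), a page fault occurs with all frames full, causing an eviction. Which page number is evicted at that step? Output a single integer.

Answer: 2

Derivation:
Step 0: ref 6 -> FAULT, frames=[6,-]
Step 1: ref 3 -> FAULT, frames=[6,3]
Step 2: ref 5 -> FAULT, evict 6, frames=[5,3]
Step 3: ref 3 -> HIT, frames=[5,3]
Step 4: ref 3 -> HIT, frames=[5,3]
Step 5: ref 2 -> FAULT, evict 3, frames=[5,2]
Step 6: ref 4 -> FAULT, evict 5, frames=[4,2]
Step 7: ref 3 -> FAULT, evict 2, frames=[4,3]
At step 7: evicted page 2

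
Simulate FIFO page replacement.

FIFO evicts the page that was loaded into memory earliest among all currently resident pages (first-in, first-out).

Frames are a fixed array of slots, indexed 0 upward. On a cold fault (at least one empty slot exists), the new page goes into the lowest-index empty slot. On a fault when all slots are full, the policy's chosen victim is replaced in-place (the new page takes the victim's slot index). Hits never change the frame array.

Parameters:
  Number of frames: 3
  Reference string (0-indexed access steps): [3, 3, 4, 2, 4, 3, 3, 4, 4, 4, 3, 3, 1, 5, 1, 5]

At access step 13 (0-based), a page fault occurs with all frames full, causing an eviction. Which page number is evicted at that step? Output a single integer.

Step 0: ref 3 -> FAULT, frames=[3,-,-]
Step 1: ref 3 -> HIT, frames=[3,-,-]
Step 2: ref 4 -> FAULT, frames=[3,4,-]
Step 3: ref 2 -> FAULT, frames=[3,4,2]
Step 4: ref 4 -> HIT, frames=[3,4,2]
Step 5: ref 3 -> HIT, frames=[3,4,2]
Step 6: ref 3 -> HIT, frames=[3,4,2]
Step 7: ref 4 -> HIT, frames=[3,4,2]
Step 8: ref 4 -> HIT, frames=[3,4,2]
Step 9: ref 4 -> HIT, frames=[3,4,2]
Step 10: ref 3 -> HIT, frames=[3,4,2]
Step 11: ref 3 -> HIT, frames=[3,4,2]
Step 12: ref 1 -> FAULT, evict 3, frames=[1,4,2]
Step 13: ref 5 -> FAULT, evict 4, frames=[1,5,2]
At step 13: evicted page 4

Answer: 4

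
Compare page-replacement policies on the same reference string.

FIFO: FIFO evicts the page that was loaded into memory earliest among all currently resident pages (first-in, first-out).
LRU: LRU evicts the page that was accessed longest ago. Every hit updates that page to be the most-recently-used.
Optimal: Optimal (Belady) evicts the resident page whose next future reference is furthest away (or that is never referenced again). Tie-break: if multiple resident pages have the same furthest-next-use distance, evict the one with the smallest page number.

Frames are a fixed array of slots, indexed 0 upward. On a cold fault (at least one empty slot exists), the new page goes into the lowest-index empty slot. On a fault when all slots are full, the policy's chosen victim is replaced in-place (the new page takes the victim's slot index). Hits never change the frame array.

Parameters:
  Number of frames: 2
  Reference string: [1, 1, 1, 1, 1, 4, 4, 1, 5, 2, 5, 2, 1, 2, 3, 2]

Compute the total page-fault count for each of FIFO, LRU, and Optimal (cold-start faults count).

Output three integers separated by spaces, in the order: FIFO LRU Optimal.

--- FIFO ---
  step 0: ref 1 -> FAULT, frames=[1,-] (faults so far: 1)
  step 1: ref 1 -> HIT, frames=[1,-] (faults so far: 1)
  step 2: ref 1 -> HIT, frames=[1,-] (faults so far: 1)
  step 3: ref 1 -> HIT, frames=[1,-] (faults so far: 1)
  step 4: ref 1 -> HIT, frames=[1,-] (faults so far: 1)
  step 5: ref 4 -> FAULT, frames=[1,4] (faults so far: 2)
  step 6: ref 4 -> HIT, frames=[1,4] (faults so far: 2)
  step 7: ref 1 -> HIT, frames=[1,4] (faults so far: 2)
  step 8: ref 5 -> FAULT, evict 1, frames=[5,4] (faults so far: 3)
  step 9: ref 2 -> FAULT, evict 4, frames=[5,2] (faults so far: 4)
  step 10: ref 5 -> HIT, frames=[5,2] (faults so far: 4)
  step 11: ref 2 -> HIT, frames=[5,2] (faults so far: 4)
  step 12: ref 1 -> FAULT, evict 5, frames=[1,2] (faults so far: 5)
  step 13: ref 2 -> HIT, frames=[1,2] (faults so far: 5)
  step 14: ref 3 -> FAULT, evict 2, frames=[1,3] (faults so far: 6)
  step 15: ref 2 -> FAULT, evict 1, frames=[2,3] (faults so far: 7)
  FIFO total faults: 7
--- LRU ---
  step 0: ref 1 -> FAULT, frames=[1,-] (faults so far: 1)
  step 1: ref 1 -> HIT, frames=[1,-] (faults so far: 1)
  step 2: ref 1 -> HIT, frames=[1,-] (faults so far: 1)
  step 3: ref 1 -> HIT, frames=[1,-] (faults so far: 1)
  step 4: ref 1 -> HIT, frames=[1,-] (faults so far: 1)
  step 5: ref 4 -> FAULT, frames=[1,4] (faults so far: 2)
  step 6: ref 4 -> HIT, frames=[1,4] (faults so far: 2)
  step 7: ref 1 -> HIT, frames=[1,4] (faults so far: 2)
  step 8: ref 5 -> FAULT, evict 4, frames=[1,5] (faults so far: 3)
  step 9: ref 2 -> FAULT, evict 1, frames=[2,5] (faults so far: 4)
  step 10: ref 5 -> HIT, frames=[2,5] (faults so far: 4)
  step 11: ref 2 -> HIT, frames=[2,5] (faults so far: 4)
  step 12: ref 1 -> FAULT, evict 5, frames=[2,1] (faults so far: 5)
  step 13: ref 2 -> HIT, frames=[2,1] (faults so far: 5)
  step 14: ref 3 -> FAULT, evict 1, frames=[2,3] (faults so far: 6)
  step 15: ref 2 -> HIT, frames=[2,3] (faults so far: 6)
  LRU total faults: 6
--- Optimal ---
  step 0: ref 1 -> FAULT, frames=[1,-] (faults so far: 1)
  step 1: ref 1 -> HIT, frames=[1,-] (faults so far: 1)
  step 2: ref 1 -> HIT, frames=[1,-] (faults so far: 1)
  step 3: ref 1 -> HIT, frames=[1,-] (faults so far: 1)
  step 4: ref 1 -> HIT, frames=[1,-] (faults so far: 1)
  step 5: ref 4 -> FAULT, frames=[1,4] (faults so far: 2)
  step 6: ref 4 -> HIT, frames=[1,4] (faults so far: 2)
  step 7: ref 1 -> HIT, frames=[1,4] (faults so far: 2)
  step 8: ref 5 -> FAULT, evict 4, frames=[1,5] (faults so far: 3)
  step 9: ref 2 -> FAULT, evict 1, frames=[2,5] (faults so far: 4)
  step 10: ref 5 -> HIT, frames=[2,5] (faults so far: 4)
  step 11: ref 2 -> HIT, frames=[2,5] (faults so far: 4)
  step 12: ref 1 -> FAULT, evict 5, frames=[2,1] (faults so far: 5)
  step 13: ref 2 -> HIT, frames=[2,1] (faults so far: 5)
  step 14: ref 3 -> FAULT, evict 1, frames=[2,3] (faults so far: 6)
  step 15: ref 2 -> HIT, frames=[2,3] (faults so far: 6)
  Optimal total faults: 6

Answer: 7 6 6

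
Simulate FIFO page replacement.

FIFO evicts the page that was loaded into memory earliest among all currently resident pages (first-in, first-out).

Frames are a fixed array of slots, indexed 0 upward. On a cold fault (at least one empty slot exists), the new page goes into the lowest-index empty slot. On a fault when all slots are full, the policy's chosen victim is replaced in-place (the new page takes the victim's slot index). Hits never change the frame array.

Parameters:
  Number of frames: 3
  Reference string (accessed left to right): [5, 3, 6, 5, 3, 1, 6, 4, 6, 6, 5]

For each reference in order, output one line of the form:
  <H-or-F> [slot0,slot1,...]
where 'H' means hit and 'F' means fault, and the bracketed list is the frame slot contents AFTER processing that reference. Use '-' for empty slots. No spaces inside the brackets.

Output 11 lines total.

F [5,-,-]
F [5,3,-]
F [5,3,6]
H [5,3,6]
H [5,3,6]
F [1,3,6]
H [1,3,6]
F [1,4,6]
H [1,4,6]
H [1,4,6]
F [1,4,5]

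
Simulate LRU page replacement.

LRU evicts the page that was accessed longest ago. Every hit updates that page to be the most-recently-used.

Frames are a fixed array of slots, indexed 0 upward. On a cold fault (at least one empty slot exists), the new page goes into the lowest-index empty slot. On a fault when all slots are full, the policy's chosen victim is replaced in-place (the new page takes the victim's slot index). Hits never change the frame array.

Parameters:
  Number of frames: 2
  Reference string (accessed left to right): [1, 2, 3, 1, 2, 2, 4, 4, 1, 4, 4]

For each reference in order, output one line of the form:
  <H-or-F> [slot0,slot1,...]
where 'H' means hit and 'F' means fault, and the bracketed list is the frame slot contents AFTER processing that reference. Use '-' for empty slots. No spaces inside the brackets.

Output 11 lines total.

F [1,-]
F [1,2]
F [3,2]
F [3,1]
F [2,1]
H [2,1]
F [2,4]
H [2,4]
F [1,4]
H [1,4]
H [1,4]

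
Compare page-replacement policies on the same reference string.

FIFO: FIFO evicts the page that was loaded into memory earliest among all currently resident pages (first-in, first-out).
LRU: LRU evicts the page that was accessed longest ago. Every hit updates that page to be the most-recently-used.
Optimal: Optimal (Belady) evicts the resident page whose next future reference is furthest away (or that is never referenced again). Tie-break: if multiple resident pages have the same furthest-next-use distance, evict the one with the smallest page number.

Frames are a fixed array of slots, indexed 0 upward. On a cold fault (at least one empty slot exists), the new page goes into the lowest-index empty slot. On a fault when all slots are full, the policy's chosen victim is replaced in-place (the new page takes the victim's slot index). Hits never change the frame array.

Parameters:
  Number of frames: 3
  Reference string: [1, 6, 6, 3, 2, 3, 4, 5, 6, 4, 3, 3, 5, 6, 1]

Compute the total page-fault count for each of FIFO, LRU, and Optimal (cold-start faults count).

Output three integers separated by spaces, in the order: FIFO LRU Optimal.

--- FIFO ---
  step 0: ref 1 -> FAULT, frames=[1,-,-] (faults so far: 1)
  step 1: ref 6 -> FAULT, frames=[1,6,-] (faults so far: 2)
  step 2: ref 6 -> HIT, frames=[1,6,-] (faults so far: 2)
  step 3: ref 3 -> FAULT, frames=[1,6,3] (faults so far: 3)
  step 4: ref 2 -> FAULT, evict 1, frames=[2,6,3] (faults so far: 4)
  step 5: ref 3 -> HIT, frames=[2,6,3] (faults so far: 4)
  step 6: ref 4 -> FAULT, evict 6, frames=[2,4,3] (faults so far: 5)
  step 7: ref 5 -> FAULT, evict 3, frames=[2,4,5] (faults so far: 6)
  step 8: ref 6 -> FAULT, evict 2, frames=[6,4,5] (faults so far: 7)
  step 9: ref 4 -> HIT, frames=[6,4,5] (faults so far: 7)
  step 10: ref 3 -> FAULT, evict 4, frames=[6,3,5] (faults so far: 8)
  step 11: ref 3 -> HIT, frames=[6,3,5] (faults so far: 8)
  step 12: ref 5 -> HIT, frames=[6,3,5] (faults so far: 8)
  step 13: ref 6 -> HIT, frames=[6,3,5] (faults so far: 8)
  step 14: ref 1 -> FAULT, evict 5, frames=[6,3,1] (faults so far: 9)
  FIFO total faults: 9
--- LRU ---
  step 0: ref 1 -> FAULT, frames=[1,-,-] (faults so far: 1)
  step 1: ref 6 -> FAULT, frames=[1,6,-] (faults so far: 2)
  step 2: ref 6 -> HIT, frames=[1,6,-] (faults so far: 2)
  step 3: ref 3 -> FAULT, frames=[1,6,3] (faults so far: 3)
  step 4: ref 2 -> FAULT, evict 1, frames=[2,6,3] (faults so far: 4)
  step 5: ref 3 -> HIT, frames=[2,6,3] (faults so far: 4)
  step 6: ref 4 -> FAULT, evict 6, frames=[2,4,3] (faults so far: 5)
  step 7: ref 5 -> FAULT, evict 2, frames=[5,4,3] (faults so far: 6)
  step 8: ref 6 -> FAULT, evict 3, frames=[5,4,6] (faults so far: 7)
  step 9: ref 4 -> HIT, frames=[5,4,6] (faults so far: 7)
  step 10: ref 3 -> FAULT, evict 5, frames=[3,4,6] (faults so far: 8)
  step 11: ref 3 -> HIT, frames=[3,4,6] (faults so far: 8)
  step 12: ref 5 -> FAULT, evict 6, frames=[3,4,5] (faults so far: 9)
  step 13: ref 6 -> FAULT, evict 4, frames=[3,6,5] (faults so far: 10)
  step 14: ref 1 -> FAULT, evict 3, frames=[1,6,5] (faults so far: 11)
  LRU total faults: 11
--- Optimal ---
  step 0: ref 1 -> FAULT, frames=[1,-,-] (faults so far: 1)
  step 1: ref 6 -> FAULT, frames=[1,6,-] (faults so far: 2)
  step 2: ref 6 -> HIT, frames=[1,6,-] (faults so far: 2)
  step 3: ref 3 -> FAULT, frames=[1,6,3] (faults so far: 3)
  step 4: ref 2 -> FAULT, evict 1, frames=[2,6,3] (faults so far: 4)
  step 5: ref 3 -> HIT, frames=[2,6,3] (faults so far: 4)
  step 6: ref 4 -> FAULT, evict 2, frames=[4,6,3] (faults so far: 5)
  step 7: ref 5 -> FAULT, evict 3, frames=[4,6,5] (faults so far: 6)
  step 8: ref 6 -> HIT, frames=[4,6,5] (faults so far: 6)
  step 9: ref 4 -> HIT, frames=[4,6,5] (faults so far: 6)
  step 10: ref 3 -> FAULT, evict 4, frames=[3,6,5] (faults so far: 7)
  step 11: ref 3 -> HIT, frames=[3,6,5] (faults so far: 7)
  step 12: ref 5 -> HIT, frames=[3,6,5] (faults so far: 7)
  step 13: ref 6 -> HIT, frames=[3,6,5] (faults so far: 7)
  step 14: ref 1 -> FAULT, evict 3, frames=[1,6,5] (faults so far: 8)
  Optimal total faults: 8

Answer: 9 11 8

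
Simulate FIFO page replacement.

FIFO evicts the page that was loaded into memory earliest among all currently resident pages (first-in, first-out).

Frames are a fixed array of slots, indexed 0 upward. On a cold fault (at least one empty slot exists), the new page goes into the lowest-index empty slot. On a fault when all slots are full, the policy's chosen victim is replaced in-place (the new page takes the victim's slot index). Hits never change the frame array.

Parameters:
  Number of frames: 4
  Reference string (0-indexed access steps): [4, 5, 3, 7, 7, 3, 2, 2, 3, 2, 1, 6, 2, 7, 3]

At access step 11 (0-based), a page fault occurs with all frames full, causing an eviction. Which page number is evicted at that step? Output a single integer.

Answer: 3

Derivation:
Step 0: ref 4 -> FAULT, frames=[4,-,-,-]
Step 1: ref 5 -> FAULT, frames=[4,5,-,-]
Step 2: ref 3 -> FAULT, frames=[4,5,3,-]
Step 3: ref 7 -> FAULT, frames=[4,5,3,7]
Step 4: ref 7 -> HIT, frames=[4,5,3,7]
Step 5: ref 3 -> HIT, frames=[4,5,3,7]
Step 6: ref 2 -> FAULT, evict 4, frames=[2,5,3,7]
Step 7: ref 2 -> HIT, frames=[2,5,3,7]
Step 8: ref 3 -> HIT, frames=[2,5,3,7]
Step 9: ref 2 -> HIT, frames=[2,5,3,7]
Step 10: ref 1 -> FAULT, evict 5, frames=[2,1,3,7]
Step 11: ref 6 -> FAULT, evict 3, frames=[2,1,6,7]
At step 11: evicted page 3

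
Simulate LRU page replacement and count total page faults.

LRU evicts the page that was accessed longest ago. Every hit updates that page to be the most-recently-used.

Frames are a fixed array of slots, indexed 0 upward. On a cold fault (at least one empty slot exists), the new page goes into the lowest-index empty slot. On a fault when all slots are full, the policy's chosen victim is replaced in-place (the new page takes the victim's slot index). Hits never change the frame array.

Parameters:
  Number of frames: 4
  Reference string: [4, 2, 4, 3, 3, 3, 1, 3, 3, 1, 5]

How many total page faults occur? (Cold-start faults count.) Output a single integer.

Step 0: ref 4 → FAULT, frames=[4,-,-,-]
Step 1: ref 2 → FAULT, frames=[4,2,-,-]
Step 2: ref 4 → HIT, frames=[4,2,-,-]
Step 3: ref 3 → FAULT, frames=[4,2,3,-]
Step 4: ref 3 → HIT, frames=[4,2,3,-]
Step 5: ref 3 → HIT, frames=[4,2,3,-]
Step 6: ref 1 → FAULT, frames=[4,2,3,1]
Step 7: ref 3 → HIT, frames=[4,2,3,1]
Step 8: ref 3 → HIT, frames=[4,2,3,1]
Step 9: ref 1 → HIT, frames=[4,2,3,1]
Step 10: ref 5 → FAULT (evict 2), frames=[4,5,3,1]
Total faults: 5

Answer: 5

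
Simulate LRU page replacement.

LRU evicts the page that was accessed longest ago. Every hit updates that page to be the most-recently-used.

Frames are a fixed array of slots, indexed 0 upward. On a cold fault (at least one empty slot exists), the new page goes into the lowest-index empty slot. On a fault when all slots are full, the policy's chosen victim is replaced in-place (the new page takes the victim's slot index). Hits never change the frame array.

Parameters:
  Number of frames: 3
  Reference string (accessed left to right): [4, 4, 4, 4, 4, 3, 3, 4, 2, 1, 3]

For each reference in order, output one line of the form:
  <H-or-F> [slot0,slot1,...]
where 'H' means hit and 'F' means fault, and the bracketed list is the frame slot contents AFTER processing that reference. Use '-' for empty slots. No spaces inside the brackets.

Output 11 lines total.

F [4,-,-]
H [4,-,-]
H [4,-,-]
H [4,-,-]
H [4,-,-]
F [4,3,-]
H [4,3,-]
H [4,3,-]
F [4,3,2]
F [4,1,2]
F [3,1,2]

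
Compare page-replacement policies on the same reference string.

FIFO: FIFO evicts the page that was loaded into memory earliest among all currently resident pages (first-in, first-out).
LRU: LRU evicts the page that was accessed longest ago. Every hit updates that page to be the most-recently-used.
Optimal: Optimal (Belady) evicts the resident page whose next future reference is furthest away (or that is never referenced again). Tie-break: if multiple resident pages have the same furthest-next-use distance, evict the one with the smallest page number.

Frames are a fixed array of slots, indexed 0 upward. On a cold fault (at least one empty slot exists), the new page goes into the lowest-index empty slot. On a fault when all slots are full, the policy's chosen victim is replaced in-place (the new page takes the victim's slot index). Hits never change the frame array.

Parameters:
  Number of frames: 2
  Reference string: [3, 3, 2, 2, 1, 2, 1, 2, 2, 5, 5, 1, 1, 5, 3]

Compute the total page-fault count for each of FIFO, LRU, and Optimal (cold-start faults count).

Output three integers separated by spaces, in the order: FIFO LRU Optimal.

Answer: 5 6 5

Derivation:
--- FIFO ---
  step 0: ref 3 -> FAULT, frames=[3,-] (faults so far: 1)
  step 1: ref 3 -> HIT, frames=[3,-] (faults so far: 1)
  step 2: ref 2 -> FAULT, frames=[3,2] (faults so far: 2)
  step 3: ref 2 -> HIT, frames=[3,2] (faults so far: 2)
  step 4: ref 1 -> FAULT, evict 3, frames=[1,2] (faults so far: 3)
  step 5: ref 2 -> HIT, frames=[1,2] (faults so far: 3)
  step 6: ref 1 -> HIT, frames=[1,2] (faults so far: 3)
  step 7: ref 2 -> HIT, frames=[1,2] (faults so far: 3)
  step 8: ref 2 -> HIT, frames=[1,2] (faults so far: 3)
  step 9: ref 5 -> FAULT, evict 2, frames=[1,5] (faults so far: 4)
  step 10: ref 5 -> HIT, frames=[1,5] (faults so far: 4)
  step 11: ref 1 -> HIT, frames=[1,5] (faults so far: 4)
  step 12: ref 1 -> HIT, frames=[1,5] (faults so far: 4)
  step 13: ref 5 -> HIT, frames=[1,5] (faults so far: 4)
  step 14: ref 3 -> FAULT, evict 1, frames=[3,5] (faults so far: 5)
  FIFO total faults: 5
--- LRU ---
  step 0: ref 3 -> FAULT, frames=[3,-] (faults so far: 1)
  step 1: ref 3 -> HIT, frames=[3,-] (faults so far: 1)
  step 2: ref 2 -> FAULT, frames=[3,2] (faults so far: 2)
  step 3: ref 2 -> HIT, frames=[3,2] (faults so far: 2)
  step 4: ref 1 -> FAULT, evict 3, frames=[1,2] (faults so far: 3)
  step 5: ref 2 -> HIT, frames=[1,2] (faults so far: 3)
  step 6: ref 1 -> HIT, frames=[1,2] (faults so far: 3)
  step 7: ref 2 -> HIT, frames=[1,2] (faults so far: 3)
  step 8: ref 2 -> HIT, frames=[1,2] (faults so far: 3)
  step 9: ref 5 -> FAULT, evict 1, frames=[5,2] (faults so far: 4)
  step 10: ref 5 -> HIT, frames=[5,2] (faults so far: 4)
  step 11: ref 1 -> FAULT, evict 2, frames=[5,1] (faults so far: 5)
  step 12: ref 1 -> HIT, frames=[5,1] (faults so far: 5)
  step 13: ref 5 -> HIT, frames=[5,1] (faults so far: 5)
  step 14: ref 3 -> FAULT, evict 1, frames=[5,3] (faults so far: 6)
  LRU total faults: 6
--- Optimal ---
  step 0: ref 3 -> FAULT, frames=[3,-] (faults so far: 1)
  step 1: ref 3 -> HIT, frames=[3,-] (faults so far: 1)
  step 2: ref 2 -> FAULT, frames=[3,2] (faults so far: 2)
  step 3: ref 2 -> HIT, frames=[3,2] (faults so far: 2)
  step 4: ref 1 -> FAULT, evict 3, frames=[1,2] (faults so far: 3)
  step 5: ref 2 -> HIT, frames=[1,2] (faults so far: 3)
  step 6: ref 1 -> HIT, frames=[1,2] (faults so far: 3)
  step 7: ref 2 -> HIT, frames=[1,2] (faults so far: 3)
  step 8: ref 2 -> HIT, frames=[1,2] (faults so far: 3)
  step 9: ref 5 -> FAULT, evict 2, frames=[1,5] (faults so far: 4)
  step 10: ref 5 -> HIT, frames=[1,5] (faults so far: 4)
  step 11: ref 1 -> HIT, frames=[1,5] (faults so far: 4)
  step 12: ref 1 -> HIT, frames=[1,5] (faults so far: 4)
  step 13: ref 5 -> HIT, frames=[1,5] (faults so far: 4)
  step 14: ref 3 -> FAULT, evict 1, frames=[3,5] (faults so far: 5)
  Optimal total faults: 5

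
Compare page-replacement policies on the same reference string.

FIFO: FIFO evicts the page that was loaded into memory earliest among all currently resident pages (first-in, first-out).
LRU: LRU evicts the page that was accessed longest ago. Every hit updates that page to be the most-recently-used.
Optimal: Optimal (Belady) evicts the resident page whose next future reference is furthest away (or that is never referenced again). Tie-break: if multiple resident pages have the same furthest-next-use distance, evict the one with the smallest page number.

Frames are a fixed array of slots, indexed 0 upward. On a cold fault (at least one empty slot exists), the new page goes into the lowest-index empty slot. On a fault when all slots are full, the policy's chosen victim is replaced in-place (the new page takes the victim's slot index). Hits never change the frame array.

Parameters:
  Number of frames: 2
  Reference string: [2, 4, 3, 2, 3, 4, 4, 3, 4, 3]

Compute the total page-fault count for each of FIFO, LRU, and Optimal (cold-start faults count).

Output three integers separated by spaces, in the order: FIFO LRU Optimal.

Answer: 6 5 4

Derivation:
--- FIFO ---
  step 0: ref 2 -> FAULT, frames=[2,-] (faults so far: 1)
  step 1: ref 4 -> FAULT, frames=[2,4] (faults so far: 2)
  step 2: ref 3 -> FAULT, evict 2, frames=[3,4] (faults so far: 3)
  step 3: ref 2 -> FAULT, evict 4, frames=[3,2] (faults so far: 4)
  step 4: ref 3 -> HIT, frames=[3,2] (faults so far: 4)
  step 5: ref 4 -> FAULT, evict 3, frames=[4,2] (faults so far: 5)
  step 6: ref 4 -> HIT, frames=[4,2] (faults so far: 5)
  step 7: ref 3 -> FAULT, evict 2, frames=[4,3] (faults so far: 6)
  step 8: ref 4 -> HIT, frames=[4,3] (faults so far: 6)
  step 9: ref 3 -> HIT, frames=[4,3] (faults so far: 6)
  FIFO total faults: 6
--- LRU ---
  step 0: ref 2 -> FAULT, frames=[2,-] (faults so far: 1)
  step 1: ref 4 -> FAULT, frames=[2,4] (faults so far: 2)
  step 2: ref 3 -> FAULT, evict 2, frames=[3,4] (faults so far: 3)
  step 3: ref 2 -> FAULT, evict 4, frames=[3,2] (faults so far: 4)
  step 4: ref 3 -> HIT, frames=[3,2] (faults so far: 4)
  step 5: ref 4 -> FAULT, evict 2, frames=[3,4] (faults so far: 5)
  step 6: ref 4 -> HIT, frames=[3,4] (faults so far: 5)
  step 7: ref 3 -> HIT, frames=[3,4] (faults so far: 5)
  step 8: ref 4 -> HIT, frames=[3,4] (faults so far: 5)
  step 9: ref 3 -> HIT, frames=[3,4] (faults so far: 5)
  LRU total faults: 5
--- Optimal ---
  step 0: ref 2 -> FAULT, frames=[2,-] (faults so far: 1)
  step 1: ref 4 -> FAULT, frames=[2,4] (faults so far: 2)
  step 2: ref 3 -> FAULT, evict 4, frames=[2,3] (faults so far: 3)
  step 3: ref 2 -> HIT, frames=[2,3] (faults so far: 3)
  step 4: ref 3 -> HIT, frames=[2,3] (faults so far: 3)
  step 5: ref 4 -> FAULT, evict 2, frames=[4,3] (faults so far: 4)
  step 6: ref 4 -> HIT, frames=[4,3] (faults so far: 4)
  step 7: ref 3 -> HIT, frames=[4,3] (faults so far: 4)
  step 8: ref 4 -> HIT, frames=[4,3] (faults so far: 4)
  step 9: ref 3 -> HIT, frames=[4,3] (faults so far: 4)
  Optimal total faults: 4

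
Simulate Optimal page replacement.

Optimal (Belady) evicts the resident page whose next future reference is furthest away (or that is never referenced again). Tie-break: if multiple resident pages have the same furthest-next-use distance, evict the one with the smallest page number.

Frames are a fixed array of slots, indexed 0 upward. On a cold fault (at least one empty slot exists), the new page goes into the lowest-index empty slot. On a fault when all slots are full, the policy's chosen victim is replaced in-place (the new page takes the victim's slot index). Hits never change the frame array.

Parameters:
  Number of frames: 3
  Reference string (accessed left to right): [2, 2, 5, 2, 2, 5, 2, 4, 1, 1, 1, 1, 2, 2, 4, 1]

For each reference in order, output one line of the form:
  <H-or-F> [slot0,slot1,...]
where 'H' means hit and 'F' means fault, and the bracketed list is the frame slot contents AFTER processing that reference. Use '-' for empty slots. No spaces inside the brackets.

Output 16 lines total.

F [2,-,-]
H [2,-,-]
F [2,5,-]
H [2,5,-]
H [2,5,-]
H [2,5,-]
H [2,5,-]
F [2,5,4]
F [2,1,4]
H [2,1,4]
H [2,1,4]
H [2,1,4]
H [2,1,4]
H [2,1,4]
H [2,1,4]
H [2,1,4]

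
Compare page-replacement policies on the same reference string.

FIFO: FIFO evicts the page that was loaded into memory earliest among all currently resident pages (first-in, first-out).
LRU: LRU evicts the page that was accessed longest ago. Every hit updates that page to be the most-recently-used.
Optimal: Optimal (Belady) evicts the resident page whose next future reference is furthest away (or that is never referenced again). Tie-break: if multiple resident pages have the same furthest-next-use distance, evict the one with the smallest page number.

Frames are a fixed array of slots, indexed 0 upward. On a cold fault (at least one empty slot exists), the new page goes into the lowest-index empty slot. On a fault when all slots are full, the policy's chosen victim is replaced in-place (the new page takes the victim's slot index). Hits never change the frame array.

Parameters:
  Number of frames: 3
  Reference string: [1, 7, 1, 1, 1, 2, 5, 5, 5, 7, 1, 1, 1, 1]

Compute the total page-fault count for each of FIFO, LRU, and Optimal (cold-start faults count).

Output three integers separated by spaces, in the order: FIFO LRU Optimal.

Answer: 5 6 4

Derivation:
--- FIFO ---
  step 0: ref 1 -> FAULT, frames=[1,-,-] (faults so far: 1)
  step 1: ref 7 -> FAULT, frames=[1,7,-] (faults so far: 2)
  step 2: ref 1 -> HIT, frames=[1,7,-] (faults so far: 2)
  step 3: ref 1 -> HIT, frames=[1,7,-] (faults so far: 2)
  step 4: ref 1 -> HIT, frames=[1,7,-] (faults so far: 2)
  step 5: ref 2 -> FAULT, frames=[1,7,2] (faults so far: 3)
  step 6: ref 5 -> FAULT, evict 1, frames=[5,7,2] (faults so far: 4)
  step 7: ref 5 -> HIT, frames=[5,7,2] (faults so far: 4)
  step 8: ref 5 -> HIT, frames=[5,7,2] (faults so far: 4)
  step 9: ref 7 -> HIT, frames=[5,7,2] (faults so far: 4)
  step 10: ref 1 -> FAULT, evict 7, frames=[5,1,2] (faults so far: 5)
  step 11: ref 1 -> HIT, frames=[5,1,2] (faults so far: 5)
  step 12: ref 1 -> HIT, frames=[5,1,2] (faults so far: 5)
  step 13: ref 1 -> HIT, frames=[5,1,2] (faults so far: 5)
  FIFO total faults: 5
--- LRU ---
  step 0: ref 1 -> FAULT, frames=[1,-,-] (faults so far: 1)
  step 1: ref 7 -> FAULT, frames=[1,7,-] (faults so far: 2)
  step 2: ref 1 -> HIT, frames=[1,7,-] (faults so far: 2)
  step 3: ref 1 -> HIT, frames=[1,7,-] (faults so far: 2)
  step 4: ref 1 -> HIT, frames=[1,7,-] (faults so far: 2)
  step 5: ref 2 -> FAULT, frames=[1,7,2] (faults so far: 3)
  step 6: ref 5 -> FAULT, evict 7, frames=[1,5,2] (faults so far: 4)
  step 7: ref 5 -> HIT, frames=[1,5,2] (faults so far: 4)
  step 8: ref 5 -> HIT, frames=[1,5,2] (faults so far: 4)
  step 9: ref 7 -> FAULT, evict 1, frames=[7,5,2] (faults so far: 5)
  step 10: ref 1 -> FAULT, evict 2, frames=[7,5,1] (faults so far: 6)
  step 11: ref 1 -> HIT, frames=[7,5,1] (faults so far: 6)
  step 12: ref 1 -> HIT, frames=[7,5,1] (faults so far: 6)
  step 13: ref 1 -> HIT, frames=[7,5,1] (faults so far: 6)
  LRU total faults: 6
--- Optimal ---
  step 0: ref 1 -> FAULT, frames=[1,-,-] (faults so far: 1)
  step 1: ref 7 -> FAULT, frames=[1,7,-] (faults so far: 2)
  step 2: ref 1 -> HIT, frames=[1,7,-] (faults so far: 2)
  step 3: ref 1 -> HIT, frames=[1,7,-] (faults so far: 2)
  step 4: ref 1 -> HIT, frames=[1,7,-] (faults so far: 2)
  step 5: ref 2 -> FAULT, frames=[1,7,2] (faults so far: 3)
  step 6: ref 5 -> FAULT, evict 2, frames=[1,7,5] (faults so far: 4)
  step 7: ref 5 -> HIT, frames=[1,7,5] (faults so far: 4)
  step 8: ref 5 -> HIT, frames=[1,7,5] (faults so far: 4)
  step 9: ref 7 -> HIT, frames=[1,7,5] (faults so far: 4)
  step 10: ref 1 -> HIT, frames=[1,7,5] (faults so far: 4)
  step 11: ref 1 -> HIT, frames=[1,7,5] (faults so far: 4)
  step 12: ref 1 -> HIT, frames=[1,7,5] (faults so far: 4)
  step 13: ref 1 -> HIT, frames=[1,7,5] (faults so far: 4)
  Optimal total faults: 4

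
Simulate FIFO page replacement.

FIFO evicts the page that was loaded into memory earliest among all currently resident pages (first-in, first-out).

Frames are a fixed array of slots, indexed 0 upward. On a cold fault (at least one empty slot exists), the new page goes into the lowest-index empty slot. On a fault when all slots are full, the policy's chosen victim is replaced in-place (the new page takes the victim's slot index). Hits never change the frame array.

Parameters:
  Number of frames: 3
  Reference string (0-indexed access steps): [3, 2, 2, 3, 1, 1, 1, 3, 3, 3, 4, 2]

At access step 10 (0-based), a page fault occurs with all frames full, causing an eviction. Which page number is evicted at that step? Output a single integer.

Step 0: ref 3 -> FAULT, frames=[3,-,-]
Step 1: ref 2 -> FAULT, frames=[3,2,-]
Step 2: ref 2 -> HIT, frames=[3,2,-]
Step 3: ref 3 -> HIT, frames=[3,2,-]
Step 4: ref 1 -> FAULT, frames=[3,2,1]
Step 5: ref 1 -> HIT, frames=[3,2,1]
Step 6: ref 1 -> HIT, frames=[3,2,1]
Step 7: ref 3 -> HIT, frames=[3,2,1]
Step 8: ref 3 -> HIT, frames=[3,2,1]
Step 9: ref 3 -> HIT, frames=[3,2,1]
Step 10: ref 4 -> FAULT, evict 3, frames=[4,2,1]
At step 10: evicted page 3

Answer: 3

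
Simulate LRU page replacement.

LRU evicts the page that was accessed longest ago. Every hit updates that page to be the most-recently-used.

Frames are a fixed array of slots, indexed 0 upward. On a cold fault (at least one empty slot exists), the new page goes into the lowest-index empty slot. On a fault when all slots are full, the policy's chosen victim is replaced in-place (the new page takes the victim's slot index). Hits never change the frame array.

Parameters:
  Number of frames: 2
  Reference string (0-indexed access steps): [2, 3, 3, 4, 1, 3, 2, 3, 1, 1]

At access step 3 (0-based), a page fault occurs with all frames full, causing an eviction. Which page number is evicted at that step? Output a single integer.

Answer: 2

Derivation:
Step 0: ref 2 -> FAULT, frames=[2,-]
Step 1: ref 3 -> FAULT, frames=[2,3]
Step 2: ref 3 -> HIT, frames=[2,3]
Step 3: ref 4 -> FAULT, evict 2, frames=[4,3]
At step 3: evicted page 2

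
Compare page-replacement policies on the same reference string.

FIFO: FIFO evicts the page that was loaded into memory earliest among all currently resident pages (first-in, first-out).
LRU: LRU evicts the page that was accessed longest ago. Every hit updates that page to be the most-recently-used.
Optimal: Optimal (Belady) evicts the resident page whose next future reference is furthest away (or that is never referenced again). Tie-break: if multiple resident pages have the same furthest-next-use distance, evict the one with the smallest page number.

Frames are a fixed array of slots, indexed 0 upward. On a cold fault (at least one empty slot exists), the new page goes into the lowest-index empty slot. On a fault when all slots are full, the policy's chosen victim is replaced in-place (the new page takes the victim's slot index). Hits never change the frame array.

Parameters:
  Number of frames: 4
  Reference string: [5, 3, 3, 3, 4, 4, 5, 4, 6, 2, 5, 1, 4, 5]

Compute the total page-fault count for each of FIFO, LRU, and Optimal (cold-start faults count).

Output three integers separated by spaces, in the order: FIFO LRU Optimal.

Answer: 8 7 6

Derivation:
--- FIFO ---
  step 0: ref 5 -> FAULT, frames=[5,-,-,-] (faults so far: 1)
  step 1: ref 3 -> FAULT, frames=[5,3,-,-] (faults so far: 2)
  step 2: ref 3 -> HIT, frames=[5,3,-,-] (faults so far: 2)
  step 3: ref 3 -> HIT, frames=[5,3,-,-] (faults so far: 2)
  step 4: ref 4 -> FAULT, frames=[5,3,4,-] (faults so far: 3)
  step 5: ref 4 -> HIT, frames=[5,3,4,-] (faults so far: 3)
  step 6: ref 5 -> HIT, frames=[5,3,4,-] (faults so far: 3)
  step 7: ref 4 -> HIT, frames=[5,3,4,-] (faults so far: 3)
  step 8: ref 6 -> FAULT, frames=[5,3,4,6] (faults so far: 4)
  step 9: ref 2 -> FAULT, evict 5, frames=[2,3,4,6] (faults so far: 5)
  step 10: ref 5 -> FAULT, evict 3, frames=[2,5,4,6] (faults so far: 6)
  step 11: ref 1 -> FAULT, evict 4, frames=[2,5,1,6] (faults so far: 7)
  step 12: ref 4 -> FAULT, evict 6, frames=[2,5,1,4] (faults so far: 8)
  step 13: ref 5 -> HIT, frames=[2,5,1,4] (faults so far: 8)
  FIFO total faults: 8
--- LRU ---
  step 0: ref 5 -> FAULT, frames=[5,-,-,-] (faults so far: 1)
  step 1: ref 3 -> FAULT, frames=[5,3,-,-] (faults so far: 2)
  step 2: ref 3 -> HIT, frames=[5,3,-,-] (faults so far: 2)
  step 3: ref 3 -> HIT, frames=[5,3,-,-] (faults so far: 2)
  step 4: ref 4 -> FAULT, frames=[5,3,4,-] (faults so far: 3)
  step 5: ref 4 -> HIT, frames=[5,3,4,-] (faults so far: 3)
  step 6: ref 5 -> HIT, frames=[5,3,4,-] (faults so far: 3)
  step 7: ref 4 -> HIT, frames=[5,3,4,-] (faults so far: 3)
  step 8: ref 6 -> FAULT, frames=[5,3,4,6] (faults so far: 4)
  step 9: ref 2 -> FAULT, evict 3, frames=[5,2,4,6] (faults so far: 5)
  step 10: ref 5 -> HIT, frames=[5,2,4,6] (faults so far: 5)
  step 11: ref 1 -> FAULT, evict 4, frames=[5,2,1,6] (faults so far: 6)
  step 12: ref 4 -> FAULT, evict 6, frames=[5,2,1,4] (faults so far: 7)
  step 13: ref 5 -> HIT, frames=[5,2,1,4] (faults so far: 7)
  LRU total faults: 7
--- Optimal ---
  step 0: ref 5 -> FAULT, frames=[5,-,-,-] (faults so far: 1)
  step 1: ref 3 -> FAULT, frames=[5,3,-,-] (faults so far: 2)
  step 2: ref 3 -> HIT, frames=[5,3,-,-] (faults so far: 2)
  step 3: ref 3 -> HIT, frames=[5,3,-,-] (faults so far: 2)
  step 4: ref 4 -> FAULT, frames=[5,3,4,-] (faults so far: 3)
  step 5: ref 4 -> HIT, frames=[5,3,4,-] (faults so far: 3)
  step 6: ref 5 -> HIT, frames=[5,3,4,-] (faults so far: 3)
  step 7: ref 4 -> HIT, frames=[5,3,4,-] (faults so far: 3)
  step 8: ref 6 -> FAULT, frames=[5,3,4,6] (faults so far: 4)
  step 9: ref 2 -> FAULT, evict 3, frames=[5,2,4,6] (faults so far: 5)
  step 10: ref 5 -> HIT, frames=[5,2,4,6] (faults so far: 5)
  step 11: ref 1 -> FAULT, evict 2, frames=[5,1,4,6] (faults so far: 6)
  step 12: ref 4 -> HIT, frames=[5,1,4,6] (faults so far: 6)
  step 13: ref 5 -> HIT, frames=[5,1,4,6] (faults so far: 6)
  Optimal total faults: 6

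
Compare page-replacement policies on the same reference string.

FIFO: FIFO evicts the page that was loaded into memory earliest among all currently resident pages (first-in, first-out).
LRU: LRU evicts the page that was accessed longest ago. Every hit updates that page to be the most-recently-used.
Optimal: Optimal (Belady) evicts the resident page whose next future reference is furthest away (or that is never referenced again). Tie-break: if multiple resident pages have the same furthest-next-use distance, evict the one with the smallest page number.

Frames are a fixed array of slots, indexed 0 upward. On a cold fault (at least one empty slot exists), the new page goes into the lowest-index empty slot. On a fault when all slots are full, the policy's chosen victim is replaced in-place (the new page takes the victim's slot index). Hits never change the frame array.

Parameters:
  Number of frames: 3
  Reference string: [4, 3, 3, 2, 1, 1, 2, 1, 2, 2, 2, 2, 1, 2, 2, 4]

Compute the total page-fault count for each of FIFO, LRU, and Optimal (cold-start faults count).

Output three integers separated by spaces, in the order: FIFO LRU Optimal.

Answer: 5 5 4

Derivation:
--- FIFO ---
  step 0: ref 4 -> FAULT, frames=[4,-,-] (faults so far: 1)
  step 1: ref 3 -> FAULT, frames=[4,3,-] (faults so far: 2)
  step 2: ref 3 -> HIT, frames=[4,3,-] (faults so far: 2)
  step 3: ref 2 -> FAULT, frames=[4,3,2] (faults so far: 3)
  step 4: ref 1 -> FAULT, evict 4, frames=[1,3,2] (faults so far: 4)
  step 5: ref 1 -> HIT, frames=[1,3,2] (faults so far: 4)
  step 6: ref 2 -> HIT, frames=[1,3,2] (faults so far: 4)
  step 7: ref 1 -> HIT, frames=[1,3,2] (faults so far: 4)
  step 8: ref 2 -> HIT, frames=[1,3,2] (faults so far: 4)
  step 9: ref 2 -> HIT, frames=[1,3,2] (faults so far: 4)
  step 10: ref 2 -> HIT, frames=[1,3,2] (faults so far: 4)
  step 11: ref 2 -> HIT, frames=[1,3,2] (faults so far: 4)
  step 12: ref 1 -> HIT, frames=[1,3,2] (faults so far: 4)
  step 13: ref 2 -> HIT, frames=[1,3,2] (faults so far: 4)
  step 14: ref 2 -> HIT, frames=[1,3,2] (faults so far: 4)
  step 15: ref 4 -> FAULT, evict 3, frames=[1,4,2] (faults so far: 5)
  FIFO total faults: 5
--- LRU ---
  step 0: ref 4 -> FAULT, frames=[4,-,-] (faults so far: 1)
  step 1: ref 3 -> FAULT, frames=[4,3,-] (faults so far: 2)
  step 2: ref 3 -> HIT, frames=[4,3,-] (faults so far: 2)
  step 3: ref 2 -> FAULT, frames=[4,3,2] (faults so far: 3)
  step 4: ref 1 -> FAULT, evict 4, frames=[1,3,2] (faults so far: 4)
  step 5: ref 1 -> HIT, frames=[1,3,2] (faults so far: 4)
  step 6: ref 2 -> HIT, frames=[1,3,2] (faults so far: 4)
  step 7: ref 1 -> HIT, frames=[1,3,2] (faults so far: 4)
  step 8: ref 2 -> HIT, frames=[1,3,2] (faults so far: 4)
  step 9: ref 2 -> HIT, frames=[1,3,2] (faults so far: 4)
  step 10: ref 2 -> HIT, frames=[1,3,2] (faults so far: 4)
  step 11: ref 2 -> HIT, frames=[1,3,2] (faults so far: 4)
  step 12: ref 1 -> HIT, frames=[1,3,2] (faults so far: 4)
  step 13: ref 2 -> HIT, frames=[1,3,2] (faults so far: 4)
  step 14: ref 2 -> HIT, frames=[1,3,2] (faults so far: 4)
  step 15: ref 4 -> FAULT, evict 3, frames=[1,4,2] (faults so far: 5)
  LRU total faults: 5
--- Optimal ---
  step 0: ref 4 -> FAULT, frames=[4,-,-] (faults so far: 1)
  step 1: ref 3 -> FAULT, frames=[4,3,-] (faults so far: 2)
  step 2: ref 3 -> HIT, frames=[4,3,-] (faults so far: 2)
  step 3: ref 2 -> FAULT, frames=[4,3,2] (faults so far: 3)
  step 4: ref 1 -> FAULT, evict 3, frames=[4,1,2] (faults so far: 4)
  step 5: ref 1 -> HIT, frames=[4,1,2] (faults so far: 4)
  step 6: ref 2 -> HIT, frames=[4,1,2] (faults so far: 4)
  step 7: ref 1 -> HIT, frames=[4,1,2] (faults so far: 4)
  step 8: ref 2 -> HIT, frames=[4,1,2] (faults so far: 4)
  step 9: ref 2 -> HIT, frames=[4,1,2] (faults so far: 4)
  step 10: ref 2 -> HIT, frames=[4,1,2] (faults so far: 4)
  step 11: ref 2 -> HIT, frames=[4,1,2] (faults so far: 4)
  step 12: ref 1 -> HIT, frames=[4,1,2] (faults so far: 4)
  step 13: ref 2 -> HIT, frames=[4,1,2] (faults so far: 4)
  step 14: ref 2 -> HIT, frames=[4,1,2] (faults so far: 4)
  step 15: ref 4 -> HIT, frames=[4,1,2] (faults so far: 4)
  Optimal total faults: 4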